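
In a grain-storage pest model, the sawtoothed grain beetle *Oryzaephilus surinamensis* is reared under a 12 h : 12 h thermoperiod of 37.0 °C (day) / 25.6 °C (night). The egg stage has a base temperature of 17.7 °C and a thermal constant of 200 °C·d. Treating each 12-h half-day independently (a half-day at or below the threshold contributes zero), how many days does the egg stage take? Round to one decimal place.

Day half: max(0, 37.0 − 17.7) × 0.5 = 19.3 × 0.5 = 9.65 DD.
Night half: max(0, 25.6 − 17.7) × 0.5 = 7.9 × 0.5 = 3.95 DD.
Per 24 h: 13.60 DD/day.
Duration = 200 / 13.60 = 14.706 ≈ 14.7 days.

14.7 days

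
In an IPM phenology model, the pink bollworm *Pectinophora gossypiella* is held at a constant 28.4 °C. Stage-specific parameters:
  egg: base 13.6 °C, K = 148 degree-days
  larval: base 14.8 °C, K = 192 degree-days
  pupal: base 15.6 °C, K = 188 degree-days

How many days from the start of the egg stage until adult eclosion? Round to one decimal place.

38.8 days

egg: 148 / (28.4 − 13.6) = 148 / 14.8 = 10.000 d.
larval: 192 / (28.4 − 14.8) = 192 / 13.6 = 14.118 d.
pupal: 188 / (28.4 − 15.6) = 188 / 12.8 = 14.688 d.
Sum = 38.805 ≈ 38.8 days.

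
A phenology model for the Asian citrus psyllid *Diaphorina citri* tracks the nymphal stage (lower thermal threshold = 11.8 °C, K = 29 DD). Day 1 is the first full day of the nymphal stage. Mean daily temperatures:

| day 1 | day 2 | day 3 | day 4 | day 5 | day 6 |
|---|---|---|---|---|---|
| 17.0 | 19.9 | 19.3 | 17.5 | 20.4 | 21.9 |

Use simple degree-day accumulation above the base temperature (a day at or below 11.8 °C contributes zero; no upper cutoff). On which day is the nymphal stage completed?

Daily DD above 11.8 °C: 5.2, 8.1, 7.5, 5.7, 8.6, 10.1.
Cumulative: 5.2, 13.3, 20.8, 26.5, 35.1, 45.2.
The total first reaches 29 DD on day 5.

day 5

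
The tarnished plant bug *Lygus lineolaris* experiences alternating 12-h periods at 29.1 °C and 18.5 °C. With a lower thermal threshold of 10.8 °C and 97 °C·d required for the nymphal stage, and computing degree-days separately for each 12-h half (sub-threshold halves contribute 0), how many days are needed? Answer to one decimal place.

Day half: max(0, 29.1 − 10.8) × 0.5 = 18.3 × 0.5 = 9.15 DD.
Night half: max(0, 18.5 − 10.8) × 0.5 = 7.7 × 0.5 = 3.85 DD.
Per 24 h: 13.00 DD/day.
Duration = 97 / 13.00 = 7.462 ≈ 7.5 days.

7.5 days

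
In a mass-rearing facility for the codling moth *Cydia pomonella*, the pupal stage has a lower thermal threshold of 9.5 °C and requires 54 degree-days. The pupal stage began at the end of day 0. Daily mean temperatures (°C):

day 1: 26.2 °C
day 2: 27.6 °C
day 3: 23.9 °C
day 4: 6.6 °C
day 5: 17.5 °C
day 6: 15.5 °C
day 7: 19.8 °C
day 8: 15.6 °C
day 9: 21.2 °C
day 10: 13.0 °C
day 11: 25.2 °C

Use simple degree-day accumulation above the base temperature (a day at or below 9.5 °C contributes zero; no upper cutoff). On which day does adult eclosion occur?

day 5

Daily DD above 9.5 °C: 16.7, 18.1, 14.4, 0.0, 8.0, 6.0, 10.3, 6.1, 11.7, 3.5, 15.7.
Cumulative: 16.7, 34.8, 49.2, 49.2, 57.2, 63.2, 73.5, 79.6, 91.3, 94.8, 110.5.
The total first reaches 54 DD on day 5.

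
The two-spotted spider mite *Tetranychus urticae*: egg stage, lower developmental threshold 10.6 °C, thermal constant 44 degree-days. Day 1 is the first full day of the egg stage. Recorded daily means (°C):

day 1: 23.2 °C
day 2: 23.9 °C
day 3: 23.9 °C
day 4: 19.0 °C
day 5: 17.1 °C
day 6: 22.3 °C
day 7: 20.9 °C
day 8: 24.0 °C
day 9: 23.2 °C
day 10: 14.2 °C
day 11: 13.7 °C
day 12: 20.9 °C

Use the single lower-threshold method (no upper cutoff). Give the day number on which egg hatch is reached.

Daily DD above 10.6 °C: 12.6, 13.3, 13.3, 8.4, 6.5, 11.7, 10.3, 13.4, 12.6, 3.6, 3.1, 10.3.
Cumulative: 12.6, 25.9, 39.2, 47.6, 54.1, 65.8, 76.1, 89.5, 102.1, 105.7, 108.8, 119.1.
The total first reaches 44 DD on day 4.

day 4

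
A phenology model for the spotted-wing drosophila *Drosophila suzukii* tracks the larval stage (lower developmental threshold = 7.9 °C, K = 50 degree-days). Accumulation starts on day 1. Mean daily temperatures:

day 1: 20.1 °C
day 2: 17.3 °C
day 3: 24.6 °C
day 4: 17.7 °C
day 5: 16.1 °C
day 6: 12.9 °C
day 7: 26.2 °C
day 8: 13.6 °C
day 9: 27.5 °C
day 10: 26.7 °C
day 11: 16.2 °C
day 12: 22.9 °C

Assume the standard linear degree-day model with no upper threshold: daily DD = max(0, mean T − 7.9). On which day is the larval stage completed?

Daily DD above 7.9 °C: 12.2, 9.4, 16.7, 9.8, 8.2, 5.0, 18.3, 5.7, 19.6, 18.8, 8.3, 15.0.
Cumulative: 12.2, 21.6, 38.3, 48.1, 56.3, 61.3, 79.6, 85.3, 104.9, 123.7, 132.0, 147.0.
The total first reaches 50 DD on day 5.

day 5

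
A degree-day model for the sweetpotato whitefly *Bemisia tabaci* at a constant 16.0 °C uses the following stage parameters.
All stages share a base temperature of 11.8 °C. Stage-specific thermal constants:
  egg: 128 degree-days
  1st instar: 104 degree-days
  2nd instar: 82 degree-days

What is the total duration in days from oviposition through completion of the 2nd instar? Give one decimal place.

Daily accumulation at 16.0 °C = 16.0 − 11.8 = 4.2 DD/day.
Total K = 128 + 104 + 82 = 314 DD.
Total duration = 314 / 4.2 = 74.762 ≈ 74.8 days.

74.8 days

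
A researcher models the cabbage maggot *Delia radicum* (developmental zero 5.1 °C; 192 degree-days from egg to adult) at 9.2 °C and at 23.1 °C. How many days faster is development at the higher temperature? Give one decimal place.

At 9.2 °C: 192 / (9.2 − 5.1) = 192 / 4.1 = 46.829 d.
At 23.1 °C: 192 / (23.1 − 5.1) = 192 / 18.0 = 10.667 d.
Difference = |46.829 − 10.667| = 36.163 ≈ 36.2 days.

36.2 days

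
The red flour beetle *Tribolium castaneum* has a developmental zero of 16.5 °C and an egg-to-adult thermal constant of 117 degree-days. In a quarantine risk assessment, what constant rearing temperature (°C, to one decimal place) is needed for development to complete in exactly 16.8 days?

23.5 °C

Required daily accumulation = 117 / 16.8 = 6.964 DD/day.
T = T_base + 6.964 = 16.5 + 6.964 = 23.464 ≈ 23.5 °C.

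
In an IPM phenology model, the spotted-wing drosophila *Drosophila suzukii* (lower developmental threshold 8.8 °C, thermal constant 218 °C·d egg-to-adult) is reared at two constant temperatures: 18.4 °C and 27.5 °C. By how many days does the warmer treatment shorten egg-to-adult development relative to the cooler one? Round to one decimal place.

11.1 days

At 18.4 °C: 218 / (18.4 − 8.8) = 218 / 9.6 = 22.708 d.
At 27.5 °C: 218 / (27.5 − 8.8) = 218 / 18.7 = 11.658 d.
Difference = |22.708 − 11.658| = 11.051 ≈ 11.1 days.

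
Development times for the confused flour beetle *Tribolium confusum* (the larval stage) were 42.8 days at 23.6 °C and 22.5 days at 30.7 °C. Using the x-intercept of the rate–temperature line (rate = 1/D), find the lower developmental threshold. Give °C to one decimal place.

15.7 °C

Equal thermal constants: D₁(T₁ − T_b) = D₂(T₂ − T_b).
42.8·(23.6 − T_b) = 22.5·(30.7 − T_b)
T_b = (42.8·23.6 − 22.5·30.7) / (42.8 − 22.5) = 319.33 / 20.3 = 15.731 °C ≈ 15.7 °C.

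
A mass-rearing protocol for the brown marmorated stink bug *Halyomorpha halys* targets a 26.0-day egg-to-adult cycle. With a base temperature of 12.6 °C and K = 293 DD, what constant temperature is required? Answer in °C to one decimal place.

Required daily accumulation = 293 / 26.0 = 11.269 DD/day.
T = T_base + 11.269 = 12.6 + 11.269 = 23.869 ≈ 23.9 °C.

23.9 °C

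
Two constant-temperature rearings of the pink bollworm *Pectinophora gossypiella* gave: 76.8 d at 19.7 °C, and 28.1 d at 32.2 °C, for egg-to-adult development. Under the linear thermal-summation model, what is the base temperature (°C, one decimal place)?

12.5 °C

Under the model K = D·(T − T_b), so D₁·(T₁ − T_b) = D₂·(T₂ − T_b).
76.8·(19.7 − T_b) = 28.1·(32.2 − T_b)
T_b = (76.8·19.7 − 28.1·32.2) / (76.8 − 28.1) = 608.14 / 48.7 = 12.487 °C ≈ 12.5 °C.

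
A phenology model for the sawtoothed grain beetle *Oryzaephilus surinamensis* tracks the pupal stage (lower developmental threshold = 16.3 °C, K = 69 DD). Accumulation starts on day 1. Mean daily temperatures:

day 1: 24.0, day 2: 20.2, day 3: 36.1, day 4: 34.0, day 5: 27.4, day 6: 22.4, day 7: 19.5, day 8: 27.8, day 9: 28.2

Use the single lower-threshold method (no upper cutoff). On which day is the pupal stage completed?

day 7

Daily DD above 16.3 °C: 7.7, 3.9, 19.8, 17.7, 11.1, 6.1, 3.2, 11.5, 11.9.
Cumulative: 7.7, 11.6, 31.4, 49.1, 60.2, 66.3, 69.5, 81.0, 92.9.
The total first reaches 69 DD on day 7.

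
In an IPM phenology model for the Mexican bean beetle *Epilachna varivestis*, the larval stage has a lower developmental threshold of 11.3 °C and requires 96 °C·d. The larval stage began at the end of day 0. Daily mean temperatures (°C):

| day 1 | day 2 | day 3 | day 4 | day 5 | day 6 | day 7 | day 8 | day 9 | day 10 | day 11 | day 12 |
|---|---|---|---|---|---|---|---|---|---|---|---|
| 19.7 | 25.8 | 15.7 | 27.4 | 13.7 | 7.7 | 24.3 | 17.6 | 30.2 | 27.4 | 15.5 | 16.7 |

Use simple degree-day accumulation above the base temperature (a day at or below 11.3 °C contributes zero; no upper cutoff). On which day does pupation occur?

Daily DD above 11.3 °C: 8.4, 14.5, 4.4, 16.1, 2.4, 0.0, 13.0, 6.3, 18.9, 16.1, 4.2, 5.4.
Cumulative: 8.4, 22.9, 27.3, 43.4, 45.8, 45.8, 58.8, 65.1, 84.0, 100.1, 104.3, 109.7.
The total first reaches 96 DD on day 10.

day 10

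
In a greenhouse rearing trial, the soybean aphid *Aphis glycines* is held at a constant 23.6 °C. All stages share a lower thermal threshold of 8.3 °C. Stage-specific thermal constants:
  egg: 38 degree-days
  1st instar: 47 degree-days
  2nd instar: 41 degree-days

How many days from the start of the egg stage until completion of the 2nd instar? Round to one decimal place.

8.2 days

Daily accumulation at 23.6 °C = 23.6 − 8.3 = 15.3 DD/day.
Total K = 38 + 47 + 41 = 126 DD.
Total duration = 126 / 15.3 = 8.235 ≈ 8.2 days.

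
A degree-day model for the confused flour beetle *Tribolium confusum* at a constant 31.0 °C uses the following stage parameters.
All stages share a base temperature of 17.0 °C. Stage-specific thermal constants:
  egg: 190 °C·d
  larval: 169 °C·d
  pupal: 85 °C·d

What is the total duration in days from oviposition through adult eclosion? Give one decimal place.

Daily accumulation at 31.0 °C = 31.0 − 17.0 = 14.0 DD/day.
Total K = 190 + 169 + 85 = 444 DD.
Total duration = 444 / 14.0 = 31.714 ≈ 31.7 days.

31.7 days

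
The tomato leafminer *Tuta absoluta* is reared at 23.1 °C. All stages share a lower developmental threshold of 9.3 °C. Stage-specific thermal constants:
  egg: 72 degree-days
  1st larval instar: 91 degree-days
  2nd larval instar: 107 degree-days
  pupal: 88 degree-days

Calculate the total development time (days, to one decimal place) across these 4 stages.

25.9 days

Daily accumulation at 23.1 °C = 23.1 − 9.3 = 13.8 DD/day.
Total K = 72 + 91 + 107 + 88 = 358 DD.
Total duration = 358 / 13.8 = 25.942 ≈ 25.9 days.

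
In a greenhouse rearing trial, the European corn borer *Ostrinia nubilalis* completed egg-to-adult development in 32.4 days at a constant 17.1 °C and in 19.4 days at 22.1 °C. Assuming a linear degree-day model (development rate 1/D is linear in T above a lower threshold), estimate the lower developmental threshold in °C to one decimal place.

9.6 °C

Linear rate model ⇒ the product D·(T − T_b) is constant across temperatures.
32.4·(17.1 − T_b) = 19.4·(22.1 − T_b)
T_b = (32.4·17.1 − 19.4·22.1) / (32.4 − 19.4) = 125.30 / 13.0 = 9.638 °C ≈ 9.6 °C.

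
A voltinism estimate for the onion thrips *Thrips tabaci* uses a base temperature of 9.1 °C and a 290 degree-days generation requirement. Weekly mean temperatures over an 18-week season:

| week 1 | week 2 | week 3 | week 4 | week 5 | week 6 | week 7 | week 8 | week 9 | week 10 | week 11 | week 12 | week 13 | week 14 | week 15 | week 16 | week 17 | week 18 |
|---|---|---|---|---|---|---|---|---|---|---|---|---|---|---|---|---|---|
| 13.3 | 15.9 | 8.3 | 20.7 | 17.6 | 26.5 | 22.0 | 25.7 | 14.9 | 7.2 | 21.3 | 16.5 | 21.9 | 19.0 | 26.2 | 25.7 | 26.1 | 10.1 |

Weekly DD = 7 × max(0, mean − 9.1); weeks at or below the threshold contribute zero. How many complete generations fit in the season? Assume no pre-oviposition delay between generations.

4 generations

Weekly DD (7 × max(0, T̄ − 9.1)): 29.4, 47.6, 0.0, 81.2, 59.5, 121.8, 90.3, 116.2, 40.6, 0.0, 85.4, 51.8, 89.6, 69.3, 119.7, 116.2, 119.0, 7.0.
Season total = 1244.6 DD.
Complete generations = ⌊1244.6 / 290⌋ = 4.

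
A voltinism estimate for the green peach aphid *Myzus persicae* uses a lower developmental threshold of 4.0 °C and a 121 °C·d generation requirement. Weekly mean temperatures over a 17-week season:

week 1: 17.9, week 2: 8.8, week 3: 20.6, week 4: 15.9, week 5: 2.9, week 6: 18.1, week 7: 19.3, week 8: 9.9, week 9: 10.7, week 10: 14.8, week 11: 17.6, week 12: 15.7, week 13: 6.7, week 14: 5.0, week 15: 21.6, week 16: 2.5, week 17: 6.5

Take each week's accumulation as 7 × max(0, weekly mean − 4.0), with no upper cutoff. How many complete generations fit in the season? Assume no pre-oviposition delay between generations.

8 generations

Weekly DD (7 × max(0, T̄ − 4.0)): 97.3, 33.6, 116.2, 83.3, 0.0, 98.7, 107.1, 41.3, 46.9, 75.6, 95.2, 81.9, 18.9, 7.0, 123.2, 0.0, 17.5.
Season total = 1043.7 DD.
Complete generations = ⌊1043.7 / 121⌋ = 8.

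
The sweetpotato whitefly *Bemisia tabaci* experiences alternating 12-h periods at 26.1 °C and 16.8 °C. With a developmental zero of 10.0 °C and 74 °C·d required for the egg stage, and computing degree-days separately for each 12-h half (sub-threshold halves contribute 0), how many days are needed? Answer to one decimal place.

Day half: max(0, 26.1 − 10.0) × 0.5 = 16.1 × 0.5 = 8.05 DD.
Night half: max(0, 16.8 − 10.0) × 0.5 = 6.8 × 0.5 = 3.40 DD.
Per 24 h: 11.45 DD/day.
Duration = 74 / 11.45 = 6.463 ≈ 6.5 days.

6.5 days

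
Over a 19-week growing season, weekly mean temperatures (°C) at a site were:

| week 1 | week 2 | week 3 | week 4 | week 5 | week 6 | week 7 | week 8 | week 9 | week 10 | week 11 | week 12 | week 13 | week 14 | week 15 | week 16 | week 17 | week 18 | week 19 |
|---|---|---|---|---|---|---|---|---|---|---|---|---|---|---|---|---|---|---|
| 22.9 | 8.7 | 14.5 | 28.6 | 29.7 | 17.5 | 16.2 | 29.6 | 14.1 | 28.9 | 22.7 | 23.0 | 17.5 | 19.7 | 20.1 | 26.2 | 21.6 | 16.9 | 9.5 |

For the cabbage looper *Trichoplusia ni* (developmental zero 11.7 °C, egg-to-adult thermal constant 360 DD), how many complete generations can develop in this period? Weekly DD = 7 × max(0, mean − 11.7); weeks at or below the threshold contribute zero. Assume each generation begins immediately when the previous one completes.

Weekly DD (7 × max(0, T̄ − 11.7)): 78.4, 0.0, 19.6, 118.3, 126.0, 40.6, 31.5, 125.3, 16.8, 120.4, 77.0, 79.1, 40.6, 56.0, 58.8, 101.5, 69.3, 36.4, 0.0.
Season total = 1195.6 DD.
Complete generations = ⌊1195.6 / 360⌋ = 3.

3 generations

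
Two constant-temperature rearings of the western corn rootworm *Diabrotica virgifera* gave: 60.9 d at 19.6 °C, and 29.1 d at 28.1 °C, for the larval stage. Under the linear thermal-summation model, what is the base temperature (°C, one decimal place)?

Linear rate model ⇒ the product D·(T − T_b) is constant across temperatures.
60.9·(19.6 − T_b) = 29.1·(28.1 − T_b)
T_b = (60.9·19.6 − 29.1·28.1) / (60.9 − 29.1) = 375.93 / 31.8 = 11.822 °C ≈ 11.8 °C.

11.8 °C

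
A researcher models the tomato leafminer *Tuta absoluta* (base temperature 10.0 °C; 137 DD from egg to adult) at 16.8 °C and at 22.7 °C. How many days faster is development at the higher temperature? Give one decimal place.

At 16.8 °C: 137 / (16.8 − 10.0) = 137 / 6.8 = 20.147 d.
At 22.7 °C: 137 / (22.7 − 10.0) = 137 / 12.7 = 10.787 d.
Difference = |20.147 − 10.787| = 9.360 ≈ 9.4 days.

9.4 days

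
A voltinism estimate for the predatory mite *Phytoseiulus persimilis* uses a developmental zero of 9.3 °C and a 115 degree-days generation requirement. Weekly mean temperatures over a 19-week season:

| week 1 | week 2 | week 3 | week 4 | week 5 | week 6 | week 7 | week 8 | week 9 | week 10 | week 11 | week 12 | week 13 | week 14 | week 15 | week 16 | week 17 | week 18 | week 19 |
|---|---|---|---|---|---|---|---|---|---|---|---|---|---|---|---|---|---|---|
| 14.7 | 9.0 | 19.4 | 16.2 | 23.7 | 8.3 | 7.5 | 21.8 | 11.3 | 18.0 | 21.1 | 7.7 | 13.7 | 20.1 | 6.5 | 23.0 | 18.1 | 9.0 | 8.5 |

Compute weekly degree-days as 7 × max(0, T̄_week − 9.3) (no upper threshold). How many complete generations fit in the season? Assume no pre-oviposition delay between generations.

Weekly DD (7 × max(0, T̄ − 9.3)): 37.8, 0.0, 70.7, 48.3, 100.8, 0.0, 0.0, 87.5, 14.0, 60.9, 82.6, 0.0, 30.8, 75.6, 0.0, 95.9, 61.6, 0.0, 0.0.
Season total = 766.5 DD.
Complete generations = ⌊766.5 / 115⌋ = 6.

6 generations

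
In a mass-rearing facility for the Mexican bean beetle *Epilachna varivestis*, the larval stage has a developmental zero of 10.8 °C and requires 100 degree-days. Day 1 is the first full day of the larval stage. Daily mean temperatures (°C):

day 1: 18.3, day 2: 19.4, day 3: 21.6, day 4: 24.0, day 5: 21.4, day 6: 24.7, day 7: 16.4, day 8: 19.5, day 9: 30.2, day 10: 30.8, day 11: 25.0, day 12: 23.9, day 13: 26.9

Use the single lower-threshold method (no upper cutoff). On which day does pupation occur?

day 10

Daily DD above 10.8 °C: 7.5, 8.6, 10.8, 13.2, 10.6, 13.9, 5.6, 8.7, 19.4, 20.0, 14.2, 13.1, 16.1.
Cumulative: 7.5, 16.1, 26.9, 40.1, 50.7, 64.6, 70.2, 78.9, 98.3, 118.3, 132.5, 145.6, 161.7.
The total first reaches 100 DD on day 10.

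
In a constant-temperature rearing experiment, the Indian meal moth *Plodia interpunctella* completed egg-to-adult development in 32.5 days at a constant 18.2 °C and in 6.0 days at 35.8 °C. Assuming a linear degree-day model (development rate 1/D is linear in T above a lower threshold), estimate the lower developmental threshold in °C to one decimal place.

14.2 °C

Linear rate model ⇒ the product D·(T − T_b) is constant across temperatures.
32.5·(18.2 − T_b) = 6.0·(35.8 − T_b)
T_b = (32.5·18.2 − 6.0·35.8) / (32.5 − 6.0) = 376.70 / 26.5 = 14.215 °C ≈ 14.2 °C.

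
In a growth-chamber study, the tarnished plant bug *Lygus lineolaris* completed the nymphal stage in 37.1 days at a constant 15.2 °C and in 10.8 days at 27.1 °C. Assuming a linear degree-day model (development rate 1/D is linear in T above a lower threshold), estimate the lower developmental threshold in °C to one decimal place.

10.3 °C

Under the model K = D·(T − T_b), so D₁·(T₁ − T_b) = D₂·(T₂ − T_b).
37.1·(15.2 − T_b) = 10.8·(27.1 − T_b)
T_b = (37.1·15.2 − 10.8·27.1) / (37.1 − 10.8) = 271.24 / 26.3 = 10.313 °C ≈ 10.3 °C.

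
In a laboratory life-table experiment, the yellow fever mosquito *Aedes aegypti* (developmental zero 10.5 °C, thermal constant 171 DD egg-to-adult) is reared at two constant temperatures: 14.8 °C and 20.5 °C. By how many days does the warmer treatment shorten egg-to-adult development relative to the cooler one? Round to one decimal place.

22.7 days

At 14.8 °C: 171 / (14.8 − 10.5) = 171 / 4.3 = 39.767 d.
At 20.5 °C: 171 / (20.5 − 10.5) = 171 / 10.0 = 17.100 d.
Difference = |39.767 − 17.100| = 22.667 ≈ 22.7 days.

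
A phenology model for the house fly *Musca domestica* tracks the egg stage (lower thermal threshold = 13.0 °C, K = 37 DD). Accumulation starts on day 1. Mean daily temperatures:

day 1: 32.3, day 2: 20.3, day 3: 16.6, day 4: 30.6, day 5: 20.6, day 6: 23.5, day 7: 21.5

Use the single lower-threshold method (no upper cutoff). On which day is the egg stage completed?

Daily DD above 13.0 °C: 19.3, 7.3, 3.6, 17.6, 7.6, 10.5, 8.5.
Cumulative: 19.3, 26.6, 30.2, 47.8, 55.4, 65.9, 74.4.
The total first reaches 37 DD on day 4.

day 4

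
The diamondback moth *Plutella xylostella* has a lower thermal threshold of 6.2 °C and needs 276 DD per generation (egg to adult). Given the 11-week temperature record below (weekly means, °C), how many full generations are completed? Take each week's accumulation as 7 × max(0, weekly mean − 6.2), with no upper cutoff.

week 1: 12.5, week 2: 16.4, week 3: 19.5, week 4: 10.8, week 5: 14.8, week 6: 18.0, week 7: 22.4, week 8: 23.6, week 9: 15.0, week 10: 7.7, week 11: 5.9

Weekly DD (7 × max(0, T̄ − 6.2)): 44.1, 71.4, 93.1, 32.2, 60.2, 82.6, 113.4, 121.8, 61.6, 10.5, 0.0.
Season total = 690.9 DD.
Complete generations = ⌊690.9 / 276⌋ = 2.

2 generations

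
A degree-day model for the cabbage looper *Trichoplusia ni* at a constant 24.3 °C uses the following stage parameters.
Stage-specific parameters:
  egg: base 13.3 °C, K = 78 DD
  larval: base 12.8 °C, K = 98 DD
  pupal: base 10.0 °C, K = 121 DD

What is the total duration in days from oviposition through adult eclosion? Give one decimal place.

egg: 78 / (24.3 − 13.3) = 78 / 11.0 = 7.091 d.
larval: 98 / (24.3 − 12.8) = 98 / 11.5 = 8.522 d.
pupal: 121 / (24.3 − 10.0) = 121 / 14.3 = 8.462 d.
Sum = 24.074 ≈ 24.1 days.

24.1 days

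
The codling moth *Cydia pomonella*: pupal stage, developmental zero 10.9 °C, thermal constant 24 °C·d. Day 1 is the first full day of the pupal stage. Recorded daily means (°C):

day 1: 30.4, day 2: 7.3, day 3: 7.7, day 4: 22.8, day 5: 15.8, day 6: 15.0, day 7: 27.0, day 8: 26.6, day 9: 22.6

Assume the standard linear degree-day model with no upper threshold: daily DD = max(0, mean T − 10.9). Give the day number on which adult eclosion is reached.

Daily DD above 10.9 °C: 19.5, 0.0, 0.0, 11.9, 4.9, 4.1, 16.1, 15.7, 11.7.
Cumulative: 19.5, 19.5, 19.5, 31.4, 36.3, 40.4, 56.5, 72.2, 83.9.
The total first reaches 24 DD on day 4.

day 4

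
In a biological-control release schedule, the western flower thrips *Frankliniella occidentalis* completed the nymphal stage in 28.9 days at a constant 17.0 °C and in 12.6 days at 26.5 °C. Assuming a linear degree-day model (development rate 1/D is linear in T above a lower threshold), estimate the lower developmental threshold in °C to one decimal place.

Equal thermal constants: D₁(T₁ − T_b) = D₂(T₂ − T_b).
28.9·(17.0 − T_b) = 12.6·(26.5 − T_b)
T_b = (28.9·17.0 − 12.6·26.5) / (28.9 − 12.6) = 157.40 / 16.3 = 9.656 °C ≈ 9.7 °C.

9.7 °C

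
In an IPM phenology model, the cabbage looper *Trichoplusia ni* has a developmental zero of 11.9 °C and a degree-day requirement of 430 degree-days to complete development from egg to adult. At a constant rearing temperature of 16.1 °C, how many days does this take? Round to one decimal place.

Daily accumulation = 16.1 − 11.9 = 4.2 DD/day.
Duration = 430 / 4.2 = 102.381 ≈ 102.4 days.

102.4 days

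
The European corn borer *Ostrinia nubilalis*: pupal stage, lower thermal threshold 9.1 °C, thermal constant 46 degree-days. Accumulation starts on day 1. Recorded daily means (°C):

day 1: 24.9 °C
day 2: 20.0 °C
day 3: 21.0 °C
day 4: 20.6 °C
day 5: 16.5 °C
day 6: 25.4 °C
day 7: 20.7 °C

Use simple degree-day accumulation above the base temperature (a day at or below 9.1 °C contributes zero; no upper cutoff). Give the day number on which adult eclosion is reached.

day 4

Daily DD above 9.1 °C: 15.8, 10.9, 11.9, 11.5, 7.4, 16.3, 11.6.
Cumulative: 15.8, 26.7, 38.6, 50.1, 57.5, 73.8, 85.4.
The total first reaches 46 DD on day 4.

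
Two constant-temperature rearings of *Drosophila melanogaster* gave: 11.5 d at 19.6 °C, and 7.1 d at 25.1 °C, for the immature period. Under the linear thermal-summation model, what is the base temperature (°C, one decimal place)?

10.7 °C

Linear rate model ⇒ the product D·(T − T_b) is constant across temperatures.
11.5·(19.6 − T_b) = 7.1·(25.1 − T_b)
T_b = (11.5·19.6 − 7.1·25.1) / (11.5 − 7.1) = 47.19 / 4.4 = 10.725 °C ≈ 10.7 °C.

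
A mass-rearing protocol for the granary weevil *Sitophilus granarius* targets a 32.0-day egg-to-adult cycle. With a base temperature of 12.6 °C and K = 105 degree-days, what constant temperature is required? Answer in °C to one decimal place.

15.9 °C

Required daily accumulation = 105 / 32.0 = 3.281 DD/day.
T = T_base + 3.281 = 12.6 + 3.281 = 15.881 ≈ 15.9 °C.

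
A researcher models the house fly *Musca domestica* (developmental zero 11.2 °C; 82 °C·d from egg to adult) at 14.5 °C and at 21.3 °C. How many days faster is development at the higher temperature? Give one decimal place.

16.7 days

At 14.5 °C: 82 / (14.5 − 11.2) = 82 / 3.3 = 24.848 d.
At 21.3 °C: 82 / (21.3 − 11.2) = 82 / 10.1 = 8.119 d.
Difference = |24.848 − 8.119| = 16.730 ≈ 16.7 days.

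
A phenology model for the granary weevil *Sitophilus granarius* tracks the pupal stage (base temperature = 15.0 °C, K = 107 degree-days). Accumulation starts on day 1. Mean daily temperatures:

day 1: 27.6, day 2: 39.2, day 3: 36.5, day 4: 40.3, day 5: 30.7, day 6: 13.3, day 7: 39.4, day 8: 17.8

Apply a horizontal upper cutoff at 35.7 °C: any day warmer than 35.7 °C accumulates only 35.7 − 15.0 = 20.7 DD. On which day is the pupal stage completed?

Daily DD above 15.0 °C (capped at 20.7): 12.6, 20.7, 20.7, 20.7, 15.7, 0.0, 20.7, 2.8.
Cumulative: 12.6, 33.3, 54.0, 74.7, 90.4, 90.4, 111.1, 113.9.
The total first reaches 107 DD on day 7.

day 7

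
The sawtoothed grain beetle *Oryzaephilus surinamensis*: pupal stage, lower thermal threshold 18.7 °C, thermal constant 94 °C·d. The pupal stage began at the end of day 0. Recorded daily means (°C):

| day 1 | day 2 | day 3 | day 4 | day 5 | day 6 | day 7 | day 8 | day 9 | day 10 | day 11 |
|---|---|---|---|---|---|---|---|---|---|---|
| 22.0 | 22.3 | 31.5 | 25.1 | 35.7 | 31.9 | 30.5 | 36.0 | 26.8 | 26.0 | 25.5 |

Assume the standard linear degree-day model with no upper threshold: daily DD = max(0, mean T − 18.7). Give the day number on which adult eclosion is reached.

Daily DD above 18.7 °C: 3.3, 3.6, 12.8, 6.4, 17.0, 13.2, 11.8, 17.3, 8.1, 7.3, 6.8.
Cumulative: 3.3, 6.9, 19.7, 26.1, 43.1, 56.3, 68.1, 85.4, 93.5, 100.8, 107.6.
The total first reaches 94 DD on day 10.

day 10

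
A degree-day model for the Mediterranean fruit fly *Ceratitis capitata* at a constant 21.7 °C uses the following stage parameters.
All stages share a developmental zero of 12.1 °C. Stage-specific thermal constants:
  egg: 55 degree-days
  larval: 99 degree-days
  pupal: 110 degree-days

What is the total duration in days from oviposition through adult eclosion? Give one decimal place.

27.5 days

Daily accumulation at 21.7 °C = 21.7 − 12.1 = 9.6 DD/day.
Total K = 55 + 99 + 110 = 264 DD.
Total duration = 264 / 9.6 = 27.500 ≈ 27.5 days.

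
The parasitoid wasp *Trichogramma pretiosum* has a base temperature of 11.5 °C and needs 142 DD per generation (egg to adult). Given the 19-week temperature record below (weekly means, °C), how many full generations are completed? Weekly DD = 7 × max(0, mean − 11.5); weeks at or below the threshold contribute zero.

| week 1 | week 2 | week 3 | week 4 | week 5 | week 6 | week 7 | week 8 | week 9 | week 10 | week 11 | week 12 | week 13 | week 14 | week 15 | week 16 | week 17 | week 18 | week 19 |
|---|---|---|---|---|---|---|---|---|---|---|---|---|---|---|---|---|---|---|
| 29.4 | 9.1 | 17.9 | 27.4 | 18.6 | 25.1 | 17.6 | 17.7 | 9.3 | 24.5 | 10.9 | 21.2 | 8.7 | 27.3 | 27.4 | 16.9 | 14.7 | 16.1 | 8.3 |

Weekly DD (7 × max(0, T̄ − 11.5)): 125.3, 0.0, 44.8, 111.3, 49.7, 95.2, 42.7, 43.4, 0.0, 91.0, 0.0, 67.9, 0.0, 110.6, 111.3, 37.8, 22.4, 32.2, 0.0.
Season total = 985.6 DD.
Complete generations = ⌊985.6 / 142⌋ = 6.

6 generations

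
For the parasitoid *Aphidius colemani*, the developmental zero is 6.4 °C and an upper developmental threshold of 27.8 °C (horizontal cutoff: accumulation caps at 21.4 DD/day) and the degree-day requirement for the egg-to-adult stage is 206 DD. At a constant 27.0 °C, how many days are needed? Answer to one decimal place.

10.0 days

Daily accumulation = 27.0 − 6.4 = 20.6 DD/day.
Duration = 206 / 20.6 = 10.000 ≈ 10.0 days.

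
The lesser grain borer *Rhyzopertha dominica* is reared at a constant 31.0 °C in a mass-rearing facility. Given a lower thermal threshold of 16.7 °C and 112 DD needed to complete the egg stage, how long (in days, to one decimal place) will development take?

7.8 days

Daily accumulation = 31.0 − 16.7 = 14.3 DD/day.
Duration = 112 / 14.3 = 7.832 ≈ 7.8 days.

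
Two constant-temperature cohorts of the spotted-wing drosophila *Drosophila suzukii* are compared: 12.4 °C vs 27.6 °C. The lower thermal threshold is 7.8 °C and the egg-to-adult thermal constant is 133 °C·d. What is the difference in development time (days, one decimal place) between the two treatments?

At 12.4 °C: 133 / (12.4 − 7.8) = 133 / 4.6 = 28.913 d.
At 27.6 °C: 133 / (27.6 − 7.8) = 133 / 19.8 = 6.717 d.
Difference = |28.913 − 6.717| = 22.196 ≈ 22.2 days.

22.2 days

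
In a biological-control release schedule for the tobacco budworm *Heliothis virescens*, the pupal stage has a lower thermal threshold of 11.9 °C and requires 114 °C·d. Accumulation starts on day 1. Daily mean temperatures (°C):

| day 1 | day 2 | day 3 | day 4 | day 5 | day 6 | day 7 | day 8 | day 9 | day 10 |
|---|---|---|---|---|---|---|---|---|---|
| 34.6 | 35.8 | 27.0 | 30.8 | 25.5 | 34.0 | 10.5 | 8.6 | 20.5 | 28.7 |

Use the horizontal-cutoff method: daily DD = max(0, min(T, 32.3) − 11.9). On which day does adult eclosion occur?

Daily DD above 11.9 °C (capped at 20.4): 20.4, 20.4, 15.1, 18.9, 13.6, 20.4, 0.0, 0.0, 8.6, 16.8.
Cumulative: 20.4, 40.8, 55.9, 74.8, 88.4, 108.8, 108.8, 108.8, 117.4, 134.2.
The total first reaches 114 DD on day 9.

day 9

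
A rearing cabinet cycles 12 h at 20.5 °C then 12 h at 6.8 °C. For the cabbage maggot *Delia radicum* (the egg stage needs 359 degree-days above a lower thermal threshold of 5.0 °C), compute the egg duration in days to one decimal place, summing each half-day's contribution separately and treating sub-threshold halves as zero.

41.5 days

Day half: max(0, 20.5 − 5.0) × 0.5 = 15.5 × 0.5 = 7.75 DD.
Night half: max(0, 6.8 − 5.0) × 0.5 = 1.8 × 0.5 = 0.90 DD.
Per 24 h: 8.65 DD/day.
Duration = 359 / 8.65 = 41.503 ≈ 41.5 days.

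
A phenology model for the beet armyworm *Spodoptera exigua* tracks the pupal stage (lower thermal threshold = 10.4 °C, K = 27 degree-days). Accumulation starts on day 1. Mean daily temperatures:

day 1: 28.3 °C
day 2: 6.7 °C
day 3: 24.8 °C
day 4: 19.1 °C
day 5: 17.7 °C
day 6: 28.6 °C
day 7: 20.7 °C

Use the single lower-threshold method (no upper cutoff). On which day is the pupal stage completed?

Daily DD above 10.4 °C: 17.9, 0.0, 14.4, 8.7, 7.3, 18.2, 10.3.
Cumulative: 17.9, 17.9, 32.3, 41.0, 48.3, 66.5, 76.8.
The total first reaches 27 DD on day 3.

day 3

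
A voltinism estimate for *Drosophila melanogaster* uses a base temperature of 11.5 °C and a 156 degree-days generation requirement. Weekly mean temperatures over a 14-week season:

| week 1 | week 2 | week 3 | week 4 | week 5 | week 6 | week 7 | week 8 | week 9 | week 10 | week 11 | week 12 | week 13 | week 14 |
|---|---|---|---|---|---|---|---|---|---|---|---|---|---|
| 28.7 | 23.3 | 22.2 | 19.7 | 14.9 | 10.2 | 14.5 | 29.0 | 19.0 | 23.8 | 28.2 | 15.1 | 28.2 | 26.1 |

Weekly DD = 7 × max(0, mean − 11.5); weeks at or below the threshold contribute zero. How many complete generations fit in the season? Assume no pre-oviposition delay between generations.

6 generations

Weekly DD (7 × max(0, T̄ − 11.5)): 120.4, 82.6, 74.9, 57.4, 23.8, 0.0, 21.0, 122.5, 52.5, 86.1, 116.9, 25.2, 116.9, 102.2.
Season total = 1002.4 DD.
Complete generations = ⌊1002.4 / 156⌋ = 6.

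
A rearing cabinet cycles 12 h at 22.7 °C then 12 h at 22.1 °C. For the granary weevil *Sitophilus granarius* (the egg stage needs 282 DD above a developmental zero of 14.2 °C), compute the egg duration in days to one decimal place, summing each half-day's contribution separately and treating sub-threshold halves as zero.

34.4 days

Day half: max(0, 22.7 − 14.2) × 0.5 = 8.5 × 0.5 = 4.25 DD.
Night half: max(0, 22.1 − 14.2) × 0.5 = 7.9 × 0.5 = 3.95 DD.
Per 24 h: 8.20 DD/day.
Duration = 282 / 8.20 = 34.390 ≈ 34.4 days.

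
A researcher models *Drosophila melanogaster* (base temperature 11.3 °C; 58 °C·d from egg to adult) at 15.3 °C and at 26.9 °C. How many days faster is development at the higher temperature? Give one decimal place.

10.8 days

At 15.3 °C: 58 / (15.3 − 11.3) = 58 / 4.0 = 14.500 d.
At 26.9 °C: 58 / (26.9 − 11.3) = 58 / 15.6 = 3.718 d.
Difference = |14.500 − 3.718| = 10.782 ≈ 10.8 days.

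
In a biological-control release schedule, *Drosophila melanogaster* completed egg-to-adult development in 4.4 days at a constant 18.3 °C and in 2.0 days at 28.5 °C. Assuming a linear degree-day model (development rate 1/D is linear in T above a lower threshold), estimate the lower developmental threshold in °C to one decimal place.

9.8 °C

Equal thermal constants: D₁(T₁ − T_b) = D₂(T₂ − T_b).
4.4·(18.3 − T_b) = 2.0·(28.5 − T_b)
T_b = (4.4·18.3 − 2.0·28.5) / (4.4 − 2.0) = 23.52 / 2.4 = 9.800 °C ≈ 9.8 °C.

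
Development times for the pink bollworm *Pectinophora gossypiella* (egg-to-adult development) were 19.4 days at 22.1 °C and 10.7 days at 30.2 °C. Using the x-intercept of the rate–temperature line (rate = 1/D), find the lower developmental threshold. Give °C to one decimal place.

12.1 °C

Equal thermal constants: D₁(T₁ − T_b) = D₂(T₂ − T_b).
19.4·(22.1 − T_b) = 10.7·(30.2 − T_b)
T_b = (19.4·22.1 − 10.7·30.2) / (19.4 − 10.7) = 105.60 / 8.7 = 12.138 °C ≈ 12.1 °C.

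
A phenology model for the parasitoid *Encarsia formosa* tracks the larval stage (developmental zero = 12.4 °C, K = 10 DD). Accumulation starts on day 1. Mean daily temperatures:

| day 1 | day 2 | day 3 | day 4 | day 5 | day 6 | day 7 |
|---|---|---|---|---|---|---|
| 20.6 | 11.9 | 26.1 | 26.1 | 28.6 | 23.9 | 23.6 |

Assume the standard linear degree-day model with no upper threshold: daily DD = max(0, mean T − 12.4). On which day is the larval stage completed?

day 3

Daily DD above 12.4 °C: 8.2, 0.0, 13.7, 13.7, 16.2, 11.5, 11.2.
Cumulative: 8.2, 8.2, 21.9, 35.6, 51.8, 63.3, 74.5.
The total first reaches 10 DD on day 3.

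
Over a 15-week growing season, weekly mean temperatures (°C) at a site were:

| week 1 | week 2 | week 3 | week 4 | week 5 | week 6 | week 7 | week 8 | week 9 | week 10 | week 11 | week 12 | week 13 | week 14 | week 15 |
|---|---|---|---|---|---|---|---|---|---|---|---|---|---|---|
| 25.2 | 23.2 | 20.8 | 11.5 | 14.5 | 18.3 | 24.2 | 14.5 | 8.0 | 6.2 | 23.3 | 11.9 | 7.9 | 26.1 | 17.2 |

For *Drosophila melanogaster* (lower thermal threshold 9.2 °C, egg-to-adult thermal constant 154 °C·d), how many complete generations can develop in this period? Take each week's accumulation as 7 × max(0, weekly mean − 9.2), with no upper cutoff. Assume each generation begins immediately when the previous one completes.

Weekly DD (7 × max(0, T̄ − 9.2)): 112.0, 98.0, 81.2, 16.1, 37.1, 63.7, 105.0, 37.1, 0.0, 0.0, 98.7, 18.9, 0.0, 118.3, 56.0.
Season total = 842.1 DD.
Complete generations = ⌊842.1 / 154⌋ = 5.

5 generations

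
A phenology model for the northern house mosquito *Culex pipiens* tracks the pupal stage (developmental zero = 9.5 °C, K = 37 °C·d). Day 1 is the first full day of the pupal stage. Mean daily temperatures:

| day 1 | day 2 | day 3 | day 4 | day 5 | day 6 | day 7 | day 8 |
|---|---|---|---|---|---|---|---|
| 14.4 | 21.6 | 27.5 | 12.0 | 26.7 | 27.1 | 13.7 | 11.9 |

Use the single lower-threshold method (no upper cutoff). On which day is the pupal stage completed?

Daily DD above 9.5 °C: 4.9, 12.1, 18.0, 2.5, 17.2, 17.6, 4.2, 2.4.
Cumulative: 4.9, 17.0, 35.0, 37.5, 54.7, 72.3, 76.5, 78.9.
The total first reaches 37 DD on day 4.

day 4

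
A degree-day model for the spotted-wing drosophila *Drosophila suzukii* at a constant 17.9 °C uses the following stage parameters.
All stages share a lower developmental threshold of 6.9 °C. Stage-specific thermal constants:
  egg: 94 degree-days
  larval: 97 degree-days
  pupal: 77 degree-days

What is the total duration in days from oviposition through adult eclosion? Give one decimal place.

Daily accumulation at 17.9 °C = 17.9 − 6.9 = 11.0 DD/day.
Total K = 94 + 97 + 77 = 268 DD.
Total duration = 268 / 11.0 = 24.364 ≈ 24.4 days.

24.4 days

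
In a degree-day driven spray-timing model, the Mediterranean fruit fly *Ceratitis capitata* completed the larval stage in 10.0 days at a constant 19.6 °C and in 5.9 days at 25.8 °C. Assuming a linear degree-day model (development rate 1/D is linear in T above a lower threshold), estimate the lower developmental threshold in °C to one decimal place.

10.7 °C

Equal thermal constants: D₁(T₁ − T_b) = D₂(T₂ − T_b).
10.0·(19.6 − T_b) = 5.9·(25.8 − T_b)
T_b = (10.0·19.6 − 5.9·25.8) / (10.0 − 5.9) = 43.78 / 4.1 = 10.678 °C ≈ 10.7 °C.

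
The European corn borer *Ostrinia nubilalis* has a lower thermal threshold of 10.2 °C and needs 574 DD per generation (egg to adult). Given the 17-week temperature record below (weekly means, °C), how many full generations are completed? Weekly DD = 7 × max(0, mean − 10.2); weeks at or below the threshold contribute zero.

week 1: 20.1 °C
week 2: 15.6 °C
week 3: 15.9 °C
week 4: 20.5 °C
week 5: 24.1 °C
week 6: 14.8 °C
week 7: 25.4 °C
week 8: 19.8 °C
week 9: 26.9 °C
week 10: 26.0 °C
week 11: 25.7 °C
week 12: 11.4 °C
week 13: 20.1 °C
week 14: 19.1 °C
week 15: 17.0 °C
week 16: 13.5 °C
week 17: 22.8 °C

Weekly DD (7 × max(0, T̄ − 10.2)): 69.3, 37.8, 39.9, 72.1, 97.3, 32.2, 106.4, 67.2, 116.9, 110.6, 108.5, 8.4, 69.3, 62.3, 47.6, 23.1, 88.2.
Season total = 1157.1 DD.
Complete generations = ⌊1157.1 / 574⌋ = 2.

2 generations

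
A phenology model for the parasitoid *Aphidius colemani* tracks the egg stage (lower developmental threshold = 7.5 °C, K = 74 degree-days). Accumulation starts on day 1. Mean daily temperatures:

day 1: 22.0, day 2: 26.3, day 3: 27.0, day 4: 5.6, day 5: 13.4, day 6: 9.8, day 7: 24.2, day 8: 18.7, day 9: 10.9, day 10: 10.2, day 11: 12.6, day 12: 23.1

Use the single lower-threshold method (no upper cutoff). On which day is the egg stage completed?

day 7

Daily DD above 7.5 °C: 14.5, 18.8, 19.5, 0.0, 5.9, 2.3, 16.7, 11.2, 3.4, 2.7, 5.1, 15.6.
Cumulative: 14.5, 33.3, 52.8, 52.8, 58.7, 61.0, 77.7, 88.9, 92.3, 95.0, 100.1, 115.7.
The total first reaches 74 DD on day 7.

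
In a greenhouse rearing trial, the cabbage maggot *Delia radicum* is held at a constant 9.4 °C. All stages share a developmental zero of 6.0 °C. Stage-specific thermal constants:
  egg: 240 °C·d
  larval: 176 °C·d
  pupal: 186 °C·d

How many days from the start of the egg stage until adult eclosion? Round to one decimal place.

Daily accumulation at 9.4 °C = 9.4 − 6.0 = 3.4 DD/day.
Total K = 240 + 176 + 186 = 602 DD.
Total duration = 602 / 3.4 = 177.059 ≈ 177.1 days.

177.1 days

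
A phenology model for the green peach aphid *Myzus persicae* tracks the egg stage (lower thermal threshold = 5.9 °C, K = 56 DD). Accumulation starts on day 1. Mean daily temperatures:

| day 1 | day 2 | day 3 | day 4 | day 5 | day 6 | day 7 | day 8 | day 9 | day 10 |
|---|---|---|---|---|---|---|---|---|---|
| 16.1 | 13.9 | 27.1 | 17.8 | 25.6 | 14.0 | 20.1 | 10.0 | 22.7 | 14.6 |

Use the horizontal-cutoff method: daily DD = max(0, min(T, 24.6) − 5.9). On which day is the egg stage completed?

day 5

Daily DD above 5.9 °C (capped at 18.7): 10.2, 8.0, 18.7, 11.9, 18.7, 8.1, 14.2, 4.1, 16.8, 8.7.
Cumulative: 10.2, 18.2, 36.9, 48.8, 67.5, 75.6, 89.8, 93.9, 110.7, 119.4.
The total first reaches 56 DD on day 5.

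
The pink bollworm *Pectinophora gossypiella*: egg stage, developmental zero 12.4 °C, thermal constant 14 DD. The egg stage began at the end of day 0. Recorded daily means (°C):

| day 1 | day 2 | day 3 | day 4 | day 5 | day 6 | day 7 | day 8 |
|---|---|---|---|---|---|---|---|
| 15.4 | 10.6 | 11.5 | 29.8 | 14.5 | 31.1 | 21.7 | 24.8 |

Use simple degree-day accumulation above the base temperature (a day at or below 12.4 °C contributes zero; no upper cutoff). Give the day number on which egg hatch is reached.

day 4

Daily DD above 12.4 °C: 3.0, 0.0, 0.0, 17.4, 2.1, 18.7, 9.3, 12.4.
Cumulative: 3.0, 3.0, 3.0, 20.4, 22.5, 41.2, 50.5, 62.9.
The total first reaches 14 DD on day 4.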